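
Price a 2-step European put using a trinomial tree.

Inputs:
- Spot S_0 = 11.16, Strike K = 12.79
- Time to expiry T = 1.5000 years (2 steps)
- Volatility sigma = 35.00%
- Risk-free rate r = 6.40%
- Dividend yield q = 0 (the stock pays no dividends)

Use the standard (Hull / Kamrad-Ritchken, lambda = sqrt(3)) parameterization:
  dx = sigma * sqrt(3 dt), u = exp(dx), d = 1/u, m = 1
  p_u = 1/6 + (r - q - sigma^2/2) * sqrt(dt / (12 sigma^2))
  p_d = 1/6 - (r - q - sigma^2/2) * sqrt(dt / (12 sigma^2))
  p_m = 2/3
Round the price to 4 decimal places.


Answer: Price = V(0,0) = 2.1939

Derivation:
dt = T/N = 0.750000; dx = sigma*sqrt(3*dt) = 0.525000
u = exp(dx) = 1.690459; d = 1/u = 0.591555
p_u = 0.168631, p_m = 0.666667, p_d = 0.164702
Discount per step: exp(-r*dt) = 0.953134
Stock lattice S(k, j) with j the centered position index:
  k=0: S(0,+0) = 11.1600
  k=1: S(1,-1) = 6.6018; S(1,+0) = 11.1600; S(1,+1) = 18.8655
  k=2: S(2,-2) = 3.9053; S(2,-1) = 6.6018; S(2,+0) = 11.1600; S(2,+1) = 18.8655; S(2,+2) = 31.8914
Terminal payoffs V(N, j) = max(K - S_T, 0):
  V(2,-2) = 8.884695; V(2,-1) = 6.188242; V(2,+0) = 1.630000; V(2,+1) = 0.000000; V(2,+2) = 0.000000
Backward induction: V(k, j) = exp(-r*dt) * [p_u * V(k+1, j+1) + p_m * V(k+1, j) + p_d * V(k+1, j-1)]
  V(1,-1) = exp(-r*dt) * [p_u*1.630000 + p_m*6.188242 + p_d*8.884695] = 5.588884
  V(1,+0) = exp(-r*dt) * [p_u*0.000000 + p_m*1.630000 + p_d*6.188242] = 2.007190
  V(1,+1) = exp(-r*dt) * [p_u*0.000000 + p_m*0.000000 + p_d*1.630000] = 0.255883
  V(0,+0) = exp(-r*dt) * [p_u*0.255883 + p_m*2.007190 + p_d*5.588884] = 2.193903


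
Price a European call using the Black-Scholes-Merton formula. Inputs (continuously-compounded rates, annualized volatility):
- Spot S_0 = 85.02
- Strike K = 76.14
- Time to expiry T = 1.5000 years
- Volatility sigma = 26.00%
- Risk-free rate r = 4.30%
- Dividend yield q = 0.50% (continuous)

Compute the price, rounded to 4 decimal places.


d1 = (ln(S/K) + (r - q + 0.5*sigma^2) * T) / (sigma * sqrt(T)) = 0.68464109
d2 = d1 - sigma * sqrt(T) = 0.36620742
exp(-rT) = 0.93753611; exp(-qT) = 0.99252805
C = S_0 * exp(-qT) * N(d1) - K * exp(-rT) * N(d2)
N(d1) = 0.75321478; N(d2) = 0.64289485
C = 85.0200 * 0.99252805 * 0.75321478 - 76.1400 * 0.93753611 * 0.64289485 = 17.6674

Answer: Price = 17.6674


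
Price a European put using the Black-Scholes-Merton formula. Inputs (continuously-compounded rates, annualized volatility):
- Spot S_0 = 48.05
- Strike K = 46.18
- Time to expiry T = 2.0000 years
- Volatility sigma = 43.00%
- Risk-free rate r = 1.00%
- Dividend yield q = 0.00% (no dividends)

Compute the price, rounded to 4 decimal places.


Answer: Price = 9.8070

Derivation:
d1 = (ln(S/K) + (r - q + 0.5*sigma^2) * T) / (sigma * sqrt(T)) = 0.40222097
d2 = d1 - sigma * sqrt(T) = -0.20589086
exp(-rT) = 0.98019867; exp(-qT) = 1.00000000
P = K * exp(-rT) * N(-d2) - S_0 * exp(-qT) * N(-d1)
N(-d1) = 0.34376070; N(-d2) = 0.58156192
P = 46.1800 * 0.98019867 * 0.58156192 - 48.0500 * 1.00000000 * 0.34376070 = 9.8070


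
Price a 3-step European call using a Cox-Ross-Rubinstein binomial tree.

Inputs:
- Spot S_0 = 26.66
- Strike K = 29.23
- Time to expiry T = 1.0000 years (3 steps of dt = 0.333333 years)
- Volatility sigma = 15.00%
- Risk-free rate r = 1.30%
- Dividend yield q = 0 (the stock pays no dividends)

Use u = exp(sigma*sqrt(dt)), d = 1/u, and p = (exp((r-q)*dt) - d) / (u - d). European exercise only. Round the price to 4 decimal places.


dt = T/N = 0.333333
u = exp(sigma*sqrt(dt)) = 1.090463; d = 1/u = 0.917042
p = (exp((r-q)*dt) - d) / (u - d) = 0.503404
Discount per step: exp(-r*dt) = 0.995676
Stock lattice S(k, i) with i counting down-moves:
  k=0: S(0,0) = 26.6600
  k=1: S(1,0) = 29.0717; S(1,1) = 24.4483
  k=2: S(2,0) = 31.7017; S(2,1) = 26.6600; S(2,2) = 22.4201
  k=3: S(3,0) = 34.5695; S(3,1) = 29.0717; S(3,2) = 24.4483; S(3,3) = 20.5602
Terminal payoffs V(N, i) = max(S_T - K, 0):
  V(3,0) = 5.339505; V(3,1) = 0.000000; V(3,2) = 0.000000; V(3,3) = 0.000000
Backward induction: V(k, i) = exp(-r*dt) * [p * V(k+1, i) + (1-p) * V(k+1, i+1)].
  V(2,0) = exp(-r*dt) * [p*5.339505 + (1-p)*0.000000] = 2.676308
  V(2,1) = exp(-r*dt) * [p*0.000000 + (1-p)*0.000000] = 0.000000
  V(2,2) = exp(-r*dt) * [p*0.000000 + (1-p)*0.000000] = 0.000000
  V(1,0) = exp(-r*dt) * [p*2.676308 + (1-p)*0.000000] = 1.341439
  V(1,1) = exp(-r*dt) * [p*0.000000 + (1-p)*0.000000] = 0.000000
  V(0,0) = exp(-r*dt) * [p*1.341439 + (1-p)*0.000000] = 0.672367

Answer: Price = V(0,0) = 0.6724


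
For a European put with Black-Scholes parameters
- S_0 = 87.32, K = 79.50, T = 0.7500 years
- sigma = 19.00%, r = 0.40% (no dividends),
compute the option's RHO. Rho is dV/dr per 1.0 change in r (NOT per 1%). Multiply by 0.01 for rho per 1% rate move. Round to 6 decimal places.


Answer: Rho = -18.212847

Derivation:
d1 = 0.6706987526; d2 = 0.5061539258
phi(d1) = 0.3185878743; exp(-qT) = 1.0000000000; exp(-rT) = 0.9970044955
N(-d2) = 0.3063742983
Rho = -K*T*exp(-rT)*N(-d2) = -79.5000 * 0.7500 * 0.9970044955 * 0.3063742983 = -18.212847


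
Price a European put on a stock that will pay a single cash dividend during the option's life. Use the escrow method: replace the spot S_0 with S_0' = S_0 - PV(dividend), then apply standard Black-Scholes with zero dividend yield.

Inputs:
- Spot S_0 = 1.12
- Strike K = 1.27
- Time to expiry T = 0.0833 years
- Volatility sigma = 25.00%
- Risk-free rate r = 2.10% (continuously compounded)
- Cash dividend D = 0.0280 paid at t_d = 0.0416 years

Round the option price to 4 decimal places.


PV(D) = D * exp(-r * t_d) = 0.0280 * 0.99912678 = 0.02797555
S_0' = S_0 - PV(D) = 1.1200 - 0.02797555 = 1.09202445
d1 = (ln(S_0'/K) + (r + sigma^2/2)*T) / (sigma*sqrt(T)) = -2.03218810
d2 = d1 - sigma*sqrt(T) = -2.10434245
exp(-rT) = 0.99825223
N(-d1) = 0.97893269; N(-d2) = 0.98232571
P = K * exp(-rT) * N(-d2) - S_0' * N(-d1) = 1.2700 * 0.99825223 * 0.98232571 - 1.09202445 * 0.97893269 = 0.1764

Answer: Price = 0.1764


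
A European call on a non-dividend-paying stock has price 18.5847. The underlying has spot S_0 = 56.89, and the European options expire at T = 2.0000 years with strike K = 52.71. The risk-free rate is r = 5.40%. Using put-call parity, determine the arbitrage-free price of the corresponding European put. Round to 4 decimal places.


Put-call parity: C - P = S_0 * exp(-qT) - K * exp(-rT).
S_0 * exp(-qT) = 56.8900 * 1.00000000 = 56.89000000
K * exp(-rT) = 52.7100 * 0.89762760 = 47.31395061
P = C - S*exp(-qT) + K*exp(-rT)
P = 18.5847 - 56.89000000 + 47.31395061 = 9.0087

Answer: Put price = 9.0087


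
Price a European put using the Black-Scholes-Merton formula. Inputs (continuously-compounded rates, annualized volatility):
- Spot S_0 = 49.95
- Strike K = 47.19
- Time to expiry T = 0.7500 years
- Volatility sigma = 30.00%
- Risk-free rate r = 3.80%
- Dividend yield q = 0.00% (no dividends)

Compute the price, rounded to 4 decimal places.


Answer: Price = 3.1717

Derivation:
d1 = (ln(S/K) + (r - q + 0.5*sigma^2) * T) / (sigma * sqrt(T)) = 0.45837955
d2 = d1 - sigma * sqrt(T) = 0.19857192
exp(-rT) = 0.97190229; exp(-qT) = 1.00000000
P = K * exp(-rT) * N(-d2) - S_0 * exp(-qT) * N(-d1)
N(-d1) = 0.32333989; N(-d2) = 0.42129881
P = 47.1900 * 0.97190229 * 0.42129881 - 49.9500 * 1.00000000 * 0.32333989 = 3.1717


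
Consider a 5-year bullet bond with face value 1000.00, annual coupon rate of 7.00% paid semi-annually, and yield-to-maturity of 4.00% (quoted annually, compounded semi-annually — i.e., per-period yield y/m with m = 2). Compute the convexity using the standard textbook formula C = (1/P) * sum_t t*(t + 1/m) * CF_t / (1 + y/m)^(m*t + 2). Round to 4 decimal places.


Answer: Convexity = 21.9084

Derivation:
Coupon per period c = face * coupon_rate / m = 35.000000
Periods per year m = 2; per-period yield y/m = 0.020000
Number of cashflows N = 10
Cashflows (t years, CF_t, discount factor 1/(1+y/m)^(m*t), PV):
  t = 0.5000: CF_t = 35.000000, DF = 0.980392, PV = 34.313725
  t = 1.0000: CF_t = 35.000000, DF = 0.961169, PV = 33.640907
  t = 1.5000: CF_t = 35.000000, DF = 0.942322, PV = 32.981282
  t = 2.0000: CF_t = 35.000000, DF = 0.923845, PV = 32.334590
  t = 2.5000: CF_t = 35.000000, DF = 0.905731, PV = 31.700578
  t = 3.0000: CF_t = 35.000000, DF = 0.887971, PV = 31.078998
  t = 3.5000: CF_t = 35.000000, DF = 0.870560, PV = 30.469606
  t = 4.0000: CF_t = 35.000000, DF = 0.853490, PV = 29.872163
  t = 4.5000: CF_t = 35.000000, DF = 0.836755, PV = 29.286434
  t = 5.0000: CF_t = 1035.000000, DF = 0.820348, PV = 849.060490
Price P = sum_t PV_t = 1134.738775
Convexity numerator sum_t t*(t + 1/m) * CF_t / (1+y/m)^(m*t + 2):
  t = 0.5000: term = 16.490641
  t = 1.0000: term = 48.501885
  t = 1.5000: term = 95.101735
  t = 2.0000: term = 155.394992
  t = 2.5000: term = 228.522047
  t = 3.0000: term = 313.657711
  t = 3.5000: term = 410.010080
  t = 4.0000: term = 516.819429
  t = 4.5000: term = 633.357143
  t = 5.0000: term = 22442.487010
Convexity = (1/P) * sum = 24860.342673 / 1134.738775 = 21.908428


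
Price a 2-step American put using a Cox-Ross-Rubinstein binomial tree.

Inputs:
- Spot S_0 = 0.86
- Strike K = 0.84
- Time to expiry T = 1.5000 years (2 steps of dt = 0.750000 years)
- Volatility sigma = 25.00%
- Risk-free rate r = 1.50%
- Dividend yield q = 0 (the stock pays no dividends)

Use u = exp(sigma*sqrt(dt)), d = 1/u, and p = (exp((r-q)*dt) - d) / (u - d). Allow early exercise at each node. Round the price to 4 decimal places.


Answer: Price = V(0,0) = 0.0770

Derivation:
dt = T/N = 0.750000
u = exp(sigma*sqrt(dt)) = 1.241731; d = 1/u = 0.805327
p = (exp((r-q)*dt) - d) / (u - d) = 0.472008
Discount per step: exp(-r*dt) = 0.988813
Stock lattice S(k, i) with i counting down-moves:
  k=0: S(0,0) = 0.8600
  k=1: S(1,0) = 1.0679; S(1,1) = 0.6926
  k=2: S(2,0) = 1.3260; S(2,1) = 0.8600; S(2,2) = 0.5578
Terminal payoffs V(N, i) = max(K - S_T, 0):
  V(2,0) = 0.000000; V(2,1) = 0.000000; V(2,2) = 0.282245
Backward induction: V(k, i) = exp(-r*dt) * [p * V(k+1, i) + (1-p) * V(k+1, i+1)]; then take max(V_cont, immediate exercise) for American.
  V(1,0) = exp(-r*dt) * [p*0.000000 + (1-p)*0.000000] = 0.000000; exercise = 0.000000; V(1,0) = max -> 0.000000
  V(1,1) = exp(-r*dt) * [p*0.000000 + (1-p)*0.282245] = 0.147356; exercise = 0.147418; V(1,1) = max -> 0.147418
  V(0,0) = exp(-r*dt) * [p*0.000000 + (1-p)*0.147418] = 0.076965; exercise = 0.000000; V(0,0) = max -> 0.076965


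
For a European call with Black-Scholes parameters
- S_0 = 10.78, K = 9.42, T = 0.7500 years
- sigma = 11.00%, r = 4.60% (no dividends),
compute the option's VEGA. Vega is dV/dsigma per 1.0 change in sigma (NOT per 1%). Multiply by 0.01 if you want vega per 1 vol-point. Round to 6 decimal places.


d1 = 1.8254238494; d2 = 1.7301610550
phi(d1) = 0.0753942212; exp(-qT) = 1.0000000000; exp(-rT) = 0.9660883397
Vega = S * exp(-qT) * phi(d1) * sqrt(T) = 10.7800 * 1.0000000000 * 0.0753942212 * 0.8660254038 = 0.703862

Answer: Vega = 0.703862


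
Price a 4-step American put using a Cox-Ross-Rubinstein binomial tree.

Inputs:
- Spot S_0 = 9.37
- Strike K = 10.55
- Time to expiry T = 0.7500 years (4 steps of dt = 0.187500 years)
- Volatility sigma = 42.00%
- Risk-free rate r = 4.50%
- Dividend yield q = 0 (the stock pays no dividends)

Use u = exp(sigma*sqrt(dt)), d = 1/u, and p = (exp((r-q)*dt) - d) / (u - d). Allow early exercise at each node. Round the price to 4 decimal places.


dt = T/N = 0.187500
u = exp(sigma*sqrt(dt)) = 1.199453; d = 1/u = 0.833714
p = (exp((r-q)*dt) - d) / (u - d) = 0.477826
Discount per step: exp(-r*dt) = 0.991598
Stock lattice S(k, i) with i counting down-moves:
  k=0: S(0,0) = 9.3700
  k=1: S(1,0) = 11.2389; S(1,1) = 7.8119
  k=2: S(2,0) = 13.4805; S(2,1) = 9.3700; S(2,2) = 6.5129
  k=3: S(3,0) = 16.1692; S(3,1) = 11.2389; S(3,2) = 7.8119; S(3,3) = 5.4299
  k=4: S(4,0) = 19.3942; S(4,1) = 13.4805; S(4,2) = 9.3700; S(4,3) = 6.5129; S(4,4) = 4.5270
Terminal payoffs V(N, i) = max(K - S_T, 0):
  V(4,0) = 0.000000; V(4,1) = 0.000000; V(4,2) = 1.180000; V(4,3) = 4.037116; V(4,4) = 6.023035
Backward induction: V(k, i) = exp(-r*dt) * [p * V(k+1, i) + (1-p) * V(k+1, i+1)]; then take max(V_cont, immediate exercise) for American.
  V(3,0) = exp(-r*dt) * [p*0.000000 + (1-p)*0.000000] = 0.000000; exercise = 0.000000; V(3,0) = max -> 0.000000
  V(3,1) = exp(-r*dt) * [p*0.000000 + (1-p)*1.180000] = 0.610988; exercise = 0.000000; V(3,1) = max -> 0.610988
  V(3,2) = exp(-r*dt) * [p*1.180000 + (1-p)*4.037116] = 2.649462; exercise = 2.738104; V(3,2) = max -> 2.738104
  V(3,3) = exp(-r*dt) * [p*4.037116 + (1-p)*6.023035] = 5.031479; exercise = 5.120120; V(3,3) = max -> 5.120120
  V(2,0) = exp(-r*dt) * [p*0.000000 + (1-p)*0.610988] = 0.316362; exercise = 0.000000; V(2,0) = max -> 0.316362
  V(2,1) = exp(-r*dt) * [p*0.610988 + (1-p)*2.738104] = 1.707247; exercise = 1.180000; V(2,1) = max -> 1.707247
  V(2,2) = exp(-r*dt) * [p*2.738104 + (1-p)*5.120120] = 3.948474; exercise = 4.037116; V(2,2) = max -> 4.037116
  V(1,0) = exp(-r*dt) * [p*0.316362 + (1-p)*1.707247] = 1.033886; exercise = 0.000000; V(1,0) = max -> 1.033886
  V(1,1) = exp(-r*dt) * [p*1.707247 + (1-p)*4.037116] = 2.899278; exercise = 2.738104; V(1,1) = max -> 2.899278
  V(0,0) = exp(-r*dt) * [p*1.033886 + (1-p)*2.899278] = 1.991074; exercise = 1.180000; V(0,0) = max -> 1.991074

Answer: Price = V(0,0) = 1.9911


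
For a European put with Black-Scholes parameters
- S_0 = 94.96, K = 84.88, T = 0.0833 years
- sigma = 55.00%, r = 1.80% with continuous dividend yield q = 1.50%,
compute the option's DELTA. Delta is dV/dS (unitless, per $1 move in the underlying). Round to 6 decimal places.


Answer: Delta = -0.215117

Derivation:
d1 = 0.7878708736; d2 = 0.6291313070
phi(d1) = 0.2924946831; exp(-qT) = 0.9987512803; exp(-rT) = 0.9985017235
N(-d1) = 0.2153861198
Delta = -exp(-qT) * N(-d1) = -0.9987512803 * 0.2153861198 = -0.215117


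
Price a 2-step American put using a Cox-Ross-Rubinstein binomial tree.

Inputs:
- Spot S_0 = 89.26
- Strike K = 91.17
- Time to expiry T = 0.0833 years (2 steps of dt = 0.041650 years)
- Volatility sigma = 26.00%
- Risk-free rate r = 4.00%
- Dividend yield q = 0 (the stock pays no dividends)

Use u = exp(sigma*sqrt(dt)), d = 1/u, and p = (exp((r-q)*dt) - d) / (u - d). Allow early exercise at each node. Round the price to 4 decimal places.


Answer: Price = V(0,0) = 3.7160

Derivation:
dt = T/N = 0.041650
u = exp(sigma*sqrt(dt)) = 1.054495; d = 1/u = 0.948322
p = (exp((r-q)*dt) - d) / (u - d) = 0.502442
Discount per step: exp(-r*dt) = 0.998335
Stock lattice S(k, i) with i counting down-moves:
  k=0: S(0,0) = 89.2600
  k=1: S(1,0) = 94.1242; S(1,1) = 84.6472
  k=2: S(2,0) = 99.2535; S(2,1) = 89.2600; S(2,2) = 80.2727
Terminal payoffs V(N, i) = max(K - S_T, 0):
  V(2,0) = 0.000000; V(2,1) = 1.910000; V(2,2) = 10.897256
Backward induction: V(k, i) = exp(-r*dt) * [p * V(k+1, i) + (1-p) * V(k+1, i+1)]; then take max(V_cont, immediate exercise) for American.
  V(1,0) = exp(-r*dt) * [p*0.000000 + (1-p)*1.910000] = 0.948754; exercise = 0.000000; V(1,0) = max -> 0.948754
  V(1,1) = exp(-r*dt) * [p*1.910000 + (1-p)*10.897256] = 6.371057; exercise = 6.522820; V(1,1) = max -> 6.522820
  V(0,0) = exp(-r*dt) * [p*0.948754 + (1-p)*6.522820] = 3.715978; exercise = 1.910000; V(0,0) = max -> 3.715978


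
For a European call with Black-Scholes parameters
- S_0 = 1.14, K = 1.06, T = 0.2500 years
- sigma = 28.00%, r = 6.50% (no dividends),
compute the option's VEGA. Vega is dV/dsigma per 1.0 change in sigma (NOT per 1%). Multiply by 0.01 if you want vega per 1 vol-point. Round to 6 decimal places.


d1 = 0.7057811020; d2 = 0.5657811020
phi(d1) = 0.3109876696; exp(-qT) = 1.0000000000; exp(-rT) = 0.9838813190
Vega = S * exp(-qT) * phi(d1) * sqrt(T) = 1.1400 * 1.0000000000 * 0.3109876696 * 0.5000000000 = 0.177263

Answer: Vega = 0.177263


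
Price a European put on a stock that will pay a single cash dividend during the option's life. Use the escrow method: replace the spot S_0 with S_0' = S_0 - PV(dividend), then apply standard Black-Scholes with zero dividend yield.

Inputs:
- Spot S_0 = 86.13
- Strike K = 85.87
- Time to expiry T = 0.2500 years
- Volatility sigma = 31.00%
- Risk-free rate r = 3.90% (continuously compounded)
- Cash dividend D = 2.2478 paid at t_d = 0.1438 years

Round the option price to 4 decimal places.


Answer: Price = 5.8086

Derivation:
PV(D) = D * exp(-r * t_d) = 2.2478 * 0.99440750 = 2.23522917
S_0' = S_0 - PV(D) = 86.1300 - 2.23522917 = 83.89477083
d1 = (ln(S_0'/K) + (r + sigma^2/2)*T) / (sigma*sqrt(T)) = -0.00973380
d2 = d1 - sigma*sqrt(T) = -0.16473380
exp(-rT) = 0.99029738
N(-d1) = 0.50388316; N(-d2) = 0.56542325
P = K * exp(-rT) * N(-d2) - S_0' * N(-d1) = 85.8700 * 0.99029738 * 0.56542325 - 83.89477083 * 0.50388316 = 5.8086


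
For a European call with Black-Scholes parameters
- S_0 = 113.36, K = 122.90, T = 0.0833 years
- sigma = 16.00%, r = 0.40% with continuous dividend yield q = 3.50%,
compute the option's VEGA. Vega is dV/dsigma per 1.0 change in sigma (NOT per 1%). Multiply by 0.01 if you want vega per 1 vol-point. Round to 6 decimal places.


d1 = -1.7826039542; d2 = -1.8287827372
phi(d1) = 0.0814491026; exp(-qT) = 0.9970887459; exp(-rT) = 0.9996668555
Vega = S * exp(-qT) * phi(d1) * sqrt(T) = 113.3600 * 0.9970887459 * 0.0814491026 * 0.2886173938 = 2.657067

Answer: Vega = 2.657067


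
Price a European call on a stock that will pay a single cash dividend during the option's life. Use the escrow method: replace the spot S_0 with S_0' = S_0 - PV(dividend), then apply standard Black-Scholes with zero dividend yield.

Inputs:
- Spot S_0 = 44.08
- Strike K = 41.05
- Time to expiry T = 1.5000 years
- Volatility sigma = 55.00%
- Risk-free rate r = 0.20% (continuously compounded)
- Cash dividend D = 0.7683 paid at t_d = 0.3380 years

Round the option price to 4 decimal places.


Answer: Price = 12.3388

Derivation:
PV(D) = D * exp(-r * t_d) = 0.7683 * 0.99932423 = 0.76778080
S_0' = S_0 - PV(D) = 44.0800 - 0.76778080 = 43.31221920
d1 = (ln(S_0'/K) + (r + sigma^2/2)*T) / (sigma*sqrt(T)) = 0.42089502
d2 = d1 - sigma*sqrt(T) = -0.25271466
exp(-rT) = 0.99700450
N(d1) = 0.66308413; N(d2) = 0.40024436
C = S_0' * N(d1) - K * exp(-rT) * N(d2) = 43.31221920 * 0.66308413 - 41.0500 * 0.99700450 * 0.40024436 = 12.3388


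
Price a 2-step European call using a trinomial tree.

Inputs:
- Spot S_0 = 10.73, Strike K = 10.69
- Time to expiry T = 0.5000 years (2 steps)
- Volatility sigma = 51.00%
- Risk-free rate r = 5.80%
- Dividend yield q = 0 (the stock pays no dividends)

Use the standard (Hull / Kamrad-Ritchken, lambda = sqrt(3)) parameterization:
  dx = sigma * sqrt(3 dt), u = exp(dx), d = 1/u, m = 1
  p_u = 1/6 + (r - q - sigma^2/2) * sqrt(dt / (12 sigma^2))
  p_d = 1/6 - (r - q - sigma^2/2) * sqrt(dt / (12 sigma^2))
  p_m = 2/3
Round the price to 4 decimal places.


dt = T/N = 0.250000; dx = sigma*sqrt(3*dt) = 0.441673
u = exp(dx) = 1.555307; d = 1/u = 0.642960
p_u = 0.146275, p_m = 0.666667, p_d = 0.187058
Discount per step: exp(-r*dt) = 0.985605
Stock lattice S(k, j) with j the centered position index:
  k=0: S(0,+0) = 10.7300
  k=1: S(1,-1) = 6.8990; S(1,+0) = 10.7300; S(1,+1) = 16.6884
  k=2: S(2,-2) = 4.4358; S(2,-1) = 6.8990; S(2,+0) = 10.7300; S(2,+1) = 16.6884; S(2,+2) = 25.9557
Terminal payoffs V(N, j) = max(S_T - K, 0):
  V(2,-2) = 0.000000; V(2,-1) = 0.000000; V(2,+0) = 0.040000; V(2,+1) = 5.998444; V(2,+2) = 15.265654
Backward induction: V(k, j) = exp(-r*dt) * [p_u * V(k+1, j+1) + p_m * V(k+1, j) + p_d * V(k+1, j-1)]
  V(1,-1) = exp(-r*dt) * [p_u*0.040000 + p_m*0.000000 + p_d*0.000000] = 0.005767
  V(1,+0) = exp(-r*dt) * [p_u*5.998444 + p_m*0.040000 + p_d*0.000000] = 0.891077
  V(1,+1) = exp(-r*dt) * [p_u*15.265654 + p_m*5.998444 + p_d*0.040000] = 6.149616
  V(0,+0) = exp(-r*dt) * [p_u*6.149616 + p_m*0.891077 + p_d*0.005767] = 1.473152

Answer: Price = V(0,0) = 1.4732


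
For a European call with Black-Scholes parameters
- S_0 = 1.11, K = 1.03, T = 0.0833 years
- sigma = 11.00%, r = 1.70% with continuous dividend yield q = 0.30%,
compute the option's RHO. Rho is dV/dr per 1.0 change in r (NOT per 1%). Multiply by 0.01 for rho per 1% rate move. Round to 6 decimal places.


d1 = 2.4087056468; d2 = 2.3769577335
phi(d1) = 0.0219306521; exp(-qT) = 0.9997501312; exp(-rT) = 0.9985849022
N(d2) = 0.9912719559
Rho = K*T*exp(-rT)*N(d2) = 1.0300 * 0.0833 * 0.9985849022 * 0.9912719559 = 0.084930

Answer: Rho = 0.084930


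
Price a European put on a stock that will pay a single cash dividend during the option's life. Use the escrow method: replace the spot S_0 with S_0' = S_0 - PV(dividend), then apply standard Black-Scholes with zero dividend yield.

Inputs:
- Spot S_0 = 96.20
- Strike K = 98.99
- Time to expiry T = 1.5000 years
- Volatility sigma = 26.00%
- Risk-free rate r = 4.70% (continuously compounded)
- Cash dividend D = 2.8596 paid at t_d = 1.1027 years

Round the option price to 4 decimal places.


PV(D) = D * exp(-r * t_d) = 2.8596 * 0.94949321 = 2.71517078
S_0' = S_0 - PV(D) = 96.2000 - 2.71517078 = 93.48482922
d1 = (ln(S_0'/K) + (r + sigma^2/2)*T) / (sigma*sqrt(T)) = 0.20092201
d2 = d1 - sigma*sqrt(T) = -0.11751165
exp(-rT) = 0.93192774
N(-d1) = 0.42037978; N(-d2) = 0.54677269
P = K * exp(-rT) * N(-d2) - S_0' * N(-d1) = 98.9900 * 0.93192774 * 0.54677269 - 93.48482922 * 0.42037978 = 11.1415

Answer: Price = 11.1415


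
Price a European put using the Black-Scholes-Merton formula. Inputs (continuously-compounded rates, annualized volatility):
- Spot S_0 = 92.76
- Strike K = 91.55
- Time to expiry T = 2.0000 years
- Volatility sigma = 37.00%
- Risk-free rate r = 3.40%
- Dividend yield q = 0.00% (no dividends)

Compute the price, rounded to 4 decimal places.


d1 = (ln(S/K) + (r - q + 0.5*sigma^2) * T) / (sigma * sqrt(T)) = 0.41667747
d2 = d1 - sigma * sqrt(T) = -0.10658155
exp(-rT) = 0.93426047; exp(-qT) = 1.00000000
P = K * exp(-rT) * N(-d2) - S_0 * exp(-qT) * N(-d1)
N(-d1) = 0.33845717; N(-d2) = 0.54243952
P = 91.5500 * 0.93426047 * 0.54243952 - 92.7600 * 1.00000000 * 0.33845717 = 15.0004

Answer: Price = 15.0004


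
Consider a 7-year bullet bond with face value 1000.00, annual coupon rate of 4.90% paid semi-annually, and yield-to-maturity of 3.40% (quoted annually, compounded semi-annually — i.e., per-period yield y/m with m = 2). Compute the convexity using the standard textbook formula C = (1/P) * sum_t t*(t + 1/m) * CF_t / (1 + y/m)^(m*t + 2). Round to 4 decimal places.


Coupon per period c = face * coupon_rate / m = 24.500000
Periods per year m = 2; per-period yield y/m = 0.017000
Number of cashflows N = 14
Cashflows (t years, CF_t, discount factor 1/(1+y/m)^(m*t), PV):
  t = 0.5000: CF_t = 24.500000, DF = 0.983284, PV = 24.090462
  t = 1.0000: CF_t = 24.500000, DF = 0.966848, PV = 23.687770
  t = 1.5000: CF_t = 24.500000, DF = 0.950686, PV = 23.291809
  t = 2.0000: CF_t = 24.500000, DF = 0.934795, PV = 22.902467
  t = 2.5000: CF_t = 24.500000, DF = 0.919169, PV = 22.519634
  t = 3.0000: CF_t = 24.500000, DF = 0.903804, PV = 22.143199
  t = 3.5000: CF_t = 24.500000, DF = 0.888696, PV = 21.773057
  t = 4.0000: CF_t = 24.500000, DF = 0.873841, PV = 21.409102
  t = 4.5000: CF_t = 24.500000, DF = 0.859234, PV = 21.051232
  t = 5.0000: CF_t = 24.500000, DF = 0.844871, PV = 20.699343
  t = 5.5000: CF_t = 24.500000, DF = 0.830748, PV = 20.353336
  t = 6.0000: CF_t = 24.500000, DF = 0.816862, PV = 20.013113
  t = 6.5000: CF_t = 24.500000, DF = 0.803207, PV = 19.678577
  t = 7.0000: CF_t = 1024.500000, DF = 0.789781, PV = 809.130593
Price P = sum_t PV_t = 1092.743695
Convexity numerator sum_t t*(t + 1/m) * CF_t / (1+y/m)^(m*t + 2):
  t = 0.5000: term = 11.645905
  t = 1.0000: term = 34.353701
  t = 1.5000: term = 67.558901
  t = 2.0000: term = 110.715996
  t = 2.5000: term = 163.297929
  t = 3.0000: term = 224.795576
  t = 3.5000: term = 294.717242
  t = 4.0000: term = 372.588169
  t = 4.5000: term = 457.950060
  t = 5.0000: term = 550.360610
  t = 5.5000: term = 649.393050
  t = 6.0000: term = 754.635706
  t = 6.5000: term = 865.691568
  t = 7.0000: term = 41071.070186
Convexity = (1/P) * sum = 45628.774597 / 1092.743695 = 41.756155

Answer: Convexity = 41.7562


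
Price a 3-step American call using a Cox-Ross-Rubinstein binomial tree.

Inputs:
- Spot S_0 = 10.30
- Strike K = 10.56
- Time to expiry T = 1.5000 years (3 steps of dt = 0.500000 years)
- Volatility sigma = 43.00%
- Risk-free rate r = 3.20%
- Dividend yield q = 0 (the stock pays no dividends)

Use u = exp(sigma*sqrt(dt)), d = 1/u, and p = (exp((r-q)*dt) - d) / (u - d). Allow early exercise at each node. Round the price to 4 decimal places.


dt = T/N = 0.500000
u = exp(sigma*sqrt(dt)) = 1.355345; d = 1/u = 0.737820
p = (exp((r-q)*dt) - d) / (u - d) = 0.450685
Discount per step: exp(-r*dt) = 0.984127
Stock lattice S(k, i) with i counting down-moves:
  k=0: S(0,0) = 10.3000
  k=1: S(1,0) = 13.9601; S(1,1) = 7.5995
  k=2: S(2,0) = 18.9207; S(2,1) = 10.3000; S(2,2) = 5.6071
  k=3: S(3,0) = 25.6441; S(3,1) = 13.9601; S(3,2) = 7.5995; S(3,3) = 4.1370
Terminal payoffs V(N, i) = max(S_T - K, 0):
  V(3,0) = 15.084052; V(3,1) = 3.400052; V(3,2) = 0.000000; V(3,3) = 0.000000
Backward induction: V(k, i) = exp(-r*dt) * [p * V(k+1, i) + (1-p) * V(k+1, i+1)]; then take max(V_cont, immediate exercise) for American.
  V(2,0) = exp(-r*dt) * [p*15.084052 + (1-p)*3.400052] = 8.528300; exercise = 8.360684; V(2,0) = max -> 8.528300
  V(2,1) = exp(-r*dt) * [p*3.400052 + (1-p)*0.000000] = 1.508028; exercise = 0.000000; V(2,1) = max -> 1.508028
  V(2,2) = exp(-r*dt) * [p*0.000000 + (1-p)*0.000000] = 0.000000; exercise = 0.000000; V(2,2) = max -> 0.000000
  V(1,0) = exp(-r*dt) * [p*8.528300 + (1-p)*1.508028] = 4.597800; exercise = 3.400052; V(1,0) = max -> 4.597800
  V(1,1) = exp(-r*dt) * [p*1.508028 + (1-p)*0.000000] = 0.668857; exercise = 0.000000; V(1,1) = max -> 0.668857
  V(0,0) = exp(-r*dt) * [p*4.597800 + (1-p)*0.668857] = 2.400848; exercise = 0.000000; V(0,0) = max -> 2.400848

Answer: Price = V(0,0) = 2.4008


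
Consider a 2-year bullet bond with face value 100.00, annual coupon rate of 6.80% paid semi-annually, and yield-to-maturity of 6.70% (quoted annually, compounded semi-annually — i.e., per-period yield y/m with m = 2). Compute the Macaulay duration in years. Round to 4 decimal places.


Answer: Macaulay duration = 1.9036 years

Derivation:
Coupon per period c = face * coupon_rate / m = 3.400000
Periods per year m = 2; per-period yield y/m = 0.033500
Number of cashflows N = 4
Cashflows (t years, CF_t, discount factor 1/(1+y/m)^(m*t), PV):
  t = 0.5000: CF_t = 3.400000, DF = 0.967586, PV = 3.289792
  t = 1.0000: CF_t = 3.400000, DF = 0.936222, PV = 3.183156
  t = 1.5000: CF_t = 3.400000, DF = 0.905876, PV = 3.079977
  t = 2.0000: CF_t = 103.400000, DF = 0.876512, PV = 90.631385
Price P = sum_t PV_t = 100.184310
Macaulay numerator sum_t t * PV_t:
  t * PV_t at t = 0.5000: 1.644896
  t * PV_t at t = 1.0000: 3.183156
  t * PV_t at t = 1.5000: 4.619966
  t * PV_t at t = 2.0000: 181.262769
Macaulay duration D = (sum_t t * PV_t) / P = 190.710787 / 100.184310 = 1.903599


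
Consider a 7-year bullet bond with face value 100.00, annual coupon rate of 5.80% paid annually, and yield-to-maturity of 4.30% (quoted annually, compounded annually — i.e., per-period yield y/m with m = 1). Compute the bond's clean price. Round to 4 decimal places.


Coupon per period c = face * coupon_rate / m = 5.800000
Periods per year m = 1; per-period yield y/m = 0.043000
Number of cashflows N = 7
Cashflows (t years, CF_t, discount factor 1/(1+y/m)^(m*t), PV):
  t = 1.0000: CF_t = 5.800000, DF = 0.958773, PV = 5.560882
  t = 2.0000: CF_t = 5.800000, DF = 0.919245, PV = 5.331622
  t = 3.0000: CF_t = 5.800000, DF = 0.881347, PV = 5.111814
  t = 4.0000: CF_t = 5.800000, DF = 0.845012, PV = 4.901068
  t = 5.0000: CF_t = 5.800000, DF = 0.810174, PV = 4.699011
  t = 6.0000: CF_t = 5.800000, DF = 0.776773, PV = 4.505284
  t = 7.0000: CF_t = 105.800000, DF = 0.744749, PV = 78.794428
Price P = sum_t PV_t = 108.904110

Answer: Price = 108.9041


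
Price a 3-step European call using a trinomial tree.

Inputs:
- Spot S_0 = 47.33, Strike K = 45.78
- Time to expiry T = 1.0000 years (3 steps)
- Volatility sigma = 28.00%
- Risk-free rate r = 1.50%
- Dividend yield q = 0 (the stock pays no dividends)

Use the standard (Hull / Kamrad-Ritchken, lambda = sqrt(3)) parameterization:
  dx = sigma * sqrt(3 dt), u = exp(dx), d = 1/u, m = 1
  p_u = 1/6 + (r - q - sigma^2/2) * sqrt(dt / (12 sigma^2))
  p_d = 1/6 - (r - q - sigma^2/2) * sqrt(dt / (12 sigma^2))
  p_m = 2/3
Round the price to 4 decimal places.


dt = T/N = 0.333333; dx = sigma*sqrt(3*dt) = 0.280000
u = exp(dx) = 1.323130; d = 1/u = 0.755784
p_u = 0.152262, p_m = 0.666667, p_d = 0.181071
Discount per step: exp(-r*dt) = 0.995012
Stock lattice S(k, j) with j the centered position index:
  k=0: S(0,+0) = 47.3300
  k=1: S(1,-1) = 35.7712; S(1,+0) = 47.3300; S(1,+1) = 62.6237
  k=2: S(2,-2) = 27.0353; S(2,-1) = 35.7712; S(2,+0) = 47.3300; S(2,+1) = 62.6237; S(2,+2) = 82.8593
  k=3: S(3,-3) = 20.4329; S(3,-2) = 27.0353; S(3,-1) = 35.7712; S(3,+0) = 47.3300; S(3,+1) = 62.6237; S(3,+2) = 82.8593; S(3,+3) = 109.6336
Terminal payoffs V(N, j) = max(S_T - K, 0):
  V(3,-3) = 0.000000; V(3,-2) = 0.000000; V(3,-1) = 0.000000; V(3,+0) = 1.550000; V(3,+1) = 16.843734; V(3,+2) = 37.079329; V(3,+3) = 63.853649
Backward induction: V(k, j) = exp(-r*dt) * [p_u * V(k+1, j+1) + p_m * V(k+1, j) + p_d * V(k+1, j-1)]
  V(2,-2) = exp(-r*dt) * [p_u*0.000000 + p_m*0.000000 + p_d*0.000000] = 0.000000
  V(2,-1) = exp(-r*dt) * [p_u*1.550000 + p_m*0.000000 + p_d*0.000000] = 0.234829
  V(2,+0) = exp(-r*dt) * [p_u*16.843734 + p_m*1.550000 + p_d*0.000000] = 3.580047
  V(2,+1) = exp(-r*dt) * [p_u*37.079329 + p_m*16.843734 + p_d*1.550000] = 17.070022
  V(2,+2) = exp(-r*dt) * [p_u*63.853649 + p_m*37.079329 + p_d*16.843734] = 37.304958
  V(1,-1) = exp(-r*dt) * [p_u*3.580047 + p_m*0.234829 + p_d*0.000000] = 0.698158
  V(1,+0) = exp(-r*dt) * [p_u*17.070022 + p_m*3.580047 + p_d*0.234829] = 5.003254
  V(1,+1) = exp(-r*dt) * [p_u*37.304958 + p_m*17.070022 + p_d*3.580047] = 17.620062
  V(0,+0) = exp(-r*dt) * [p_u*17.620062 + p_m*5.003254 + p_d*0.698158] = 6.114136

Answer: Price = V(0,0) = 6.1141


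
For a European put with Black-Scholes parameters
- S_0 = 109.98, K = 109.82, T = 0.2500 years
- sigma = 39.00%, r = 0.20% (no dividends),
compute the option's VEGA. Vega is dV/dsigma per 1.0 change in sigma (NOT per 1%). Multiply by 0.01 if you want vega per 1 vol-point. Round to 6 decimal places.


Answer: Vega = 21.811371

Derivation:
d1 = 0.1075300986; d2 = -0.0874699014
phi(d1) = 0.3966425054; exp(-qT) = 1.0000000000; exp(-rT) = 0.9995001250
Vega = S * exp(-qT) * phi(d1) * sqrt(T) = 109.9800 * 1.0000000000 * 0.3966425054 * 0.5000000000 = 21.811371


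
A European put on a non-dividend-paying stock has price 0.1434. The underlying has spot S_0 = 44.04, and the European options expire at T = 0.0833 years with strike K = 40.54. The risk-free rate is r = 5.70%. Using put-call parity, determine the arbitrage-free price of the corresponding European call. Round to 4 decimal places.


Answer: Call price = 3.8354

Derivation:
Put-call parity: C - P = S_0 * exp(-qT) - K * exp(-rT).
S_0 * exp(-qT) = 44.0400 * 1.00000000 = 44.04000000
K * exp(-rT) = 40.5400 * 0.99526315 = 40.34796828
C = P + S*exp(-qT) - K*exp(-rT)
C = 0.1434 + 44.04000000 - 40.34796828 = 3.8354


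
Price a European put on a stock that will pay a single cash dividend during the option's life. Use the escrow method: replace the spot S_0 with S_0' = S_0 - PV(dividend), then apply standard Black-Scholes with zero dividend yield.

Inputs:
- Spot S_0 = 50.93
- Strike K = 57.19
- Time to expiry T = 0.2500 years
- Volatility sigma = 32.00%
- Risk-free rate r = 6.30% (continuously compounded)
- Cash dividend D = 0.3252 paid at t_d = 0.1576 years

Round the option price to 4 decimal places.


Answer: Price = 6.9786

Derivation:
PV(D) = D * exp(-r * t_d) = 0.3252 * 0.99012033 = 0.32198713
S_0' = S_0 - PV(D) = 50.9300 - 0.32198713 = 50.60801287
d1 = (ln(S_0'/K) + (r + sigma^2/2)*T) / (sigma*sqrt(T)) = -0.58574461
d2 = d1 - sigma*sqrt(T) = -0.74574461
exp(-rT) = 0.98437338
N(-d1) = 0.72097642; N(-d2) = 0.77208915
P = K * exp(-rT) * N(-d2) - S_0' * N(-d1) = 57.1900 * 0.98437338 * 0.77208915 - 50.60801287 * 0.72097642 = 6.9786


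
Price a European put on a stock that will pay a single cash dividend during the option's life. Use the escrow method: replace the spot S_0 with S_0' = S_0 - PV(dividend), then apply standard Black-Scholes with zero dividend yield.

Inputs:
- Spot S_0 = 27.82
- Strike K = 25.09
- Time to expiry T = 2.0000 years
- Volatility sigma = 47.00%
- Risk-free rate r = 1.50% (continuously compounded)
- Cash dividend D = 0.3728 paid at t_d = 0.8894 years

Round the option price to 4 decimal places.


Answer: Price = 5.2972

Derivation:
PV(D) = D * exp(-r * t_d) = 0.3728 * 0.98674760 = 0.36785950
S_0' = S_0 - PV(D) = 27.8200 - 0.36785950 = 27.45214050
d1 = (ln(S_0'/K) + (r + sigma^2/2)*T) / (sigma*sqrt(T)) = 0.51284015
d2 = d1 - sigma*sqrt(T) = -0.15184022
exp(-rT) = 0.97044553
N(-d1) = 0.30403157; N(-d2) = 0.56034352
P = K * exp(-rT) * N(-d2) - S_0' * N(-d1) = 25.0900 * 0.97044553 * 0.56034352 - 27.45214050 * 0.30403157 = 5.2972


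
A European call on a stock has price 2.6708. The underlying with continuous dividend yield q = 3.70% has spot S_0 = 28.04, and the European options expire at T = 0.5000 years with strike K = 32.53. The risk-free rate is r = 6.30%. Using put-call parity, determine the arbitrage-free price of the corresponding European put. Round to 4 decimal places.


Answer: Put price = 6.6660

Derivation:
Put-call parity: C - P = S_0 * exp(-qT) - K * exp(-rT).
S_0 * exp(-qT) = 28.0400 * 0.98167007 = 27.52602889
K * exp(-rT) = 32.5300 * 0.96899096 = 31.52127581
P = C - S*exp(-qT) + K*exp(-rT)
P = 2.6708 - 27.52602889 + 31.52127581 = 6.6660


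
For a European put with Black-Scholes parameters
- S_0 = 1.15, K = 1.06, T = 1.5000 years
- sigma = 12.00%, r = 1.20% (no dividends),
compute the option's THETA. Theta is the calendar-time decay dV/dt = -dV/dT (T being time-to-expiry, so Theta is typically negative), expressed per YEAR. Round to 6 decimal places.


Answer: Theta = -0.013548

Derivation:
d1 = 0.7504490447; d2 = 0.6034796602
phi(d1) = 0.3010360008; exp(-qT) = 1.0000000000; exp(-rT) = 0.9821610324
Theta = -S*exp(-qT)*phi(d1)*sigma/(2*sqrt(T)) + r*K*exp(-rT)*N(-d2) - q*S*exp(-qT)*N(-d1)
N(-d1) = 0.2264921510; N(-d2) = 0.2730948213; sqrt(T) = 1.2247448714
Term 1 = -1.1500 * 1.0000000000 * 0.3010360008 * 0.1200 / (2 * 1.2247448714) = -0.0169598457
Term 2 = 0.0120 * 1.0600 * 0.9821610324 * 0.2730948213 = 0.0034117977
Term 3 = 0 (no dividend yield, q = 0)
Theta = -0.0169598457 + (0.0034117977) + (0.0000000000) = -0.013548


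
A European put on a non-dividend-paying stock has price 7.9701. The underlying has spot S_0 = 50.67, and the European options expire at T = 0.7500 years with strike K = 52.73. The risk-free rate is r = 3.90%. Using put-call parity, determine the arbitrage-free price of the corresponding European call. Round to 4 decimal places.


Answer: Call price = 7.4301

Derivation:
Put-call parity: C - P = S_0 * exp(-qT) - K * exp(-rT).
S_0 * exp(-qT) = 50.6700 * 1.00000000 = 50.67000000
K * exp(-rT) = 52.7300 * 0.97117364 = 51.20998607
C = P + S*exp(-qT) - K*exp(-rT)
C = 7.9701 + 50.67000000 - 51.20998607 = 7.4301


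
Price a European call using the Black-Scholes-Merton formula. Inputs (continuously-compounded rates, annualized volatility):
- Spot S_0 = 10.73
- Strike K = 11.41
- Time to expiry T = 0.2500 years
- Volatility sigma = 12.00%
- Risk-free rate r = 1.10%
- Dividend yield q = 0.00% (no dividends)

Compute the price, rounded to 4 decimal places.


Answer: Price = 0.0575

Derivation:
d1 = (ln(S/K) + (r - q + 0.5*sigma^2) * T) / (sigma * sqrt(T)) = -0.94827679
d2 = d1 - sigma * sqrt(T) = -1.00827679
exp(-rT) = 0.99725378; exp(-qT) = 1.00000000
C = S_0 * exp(-qT) * N(d1) - K * exp(-rT) * N(d2)
N(d1) = 0.17149428; N(d2) = 0.15666080
C = 10.7300 * 1.00000000 * 0.17149428 - 11.4100 * 0.99725378 * 0.15666080 = 0.0575


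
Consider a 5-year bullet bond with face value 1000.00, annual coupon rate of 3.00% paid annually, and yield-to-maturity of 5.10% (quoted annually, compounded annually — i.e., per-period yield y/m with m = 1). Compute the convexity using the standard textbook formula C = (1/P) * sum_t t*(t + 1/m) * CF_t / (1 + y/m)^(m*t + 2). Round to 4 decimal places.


Answer: Convexity = 25.0066

Derivation:
Coupon per period c = face * coupon_rate / m = 30.000000
Periods per year m = 1; per-period yield y/m = 0.051000
Number of cashflows N = 5
Cashflows (t years, CF_t, discount factor 1/(1+y/m)^(m*t), PV):
  t = 1.0000: CF_t = 30.000000, DF = 0.951475, PV = 28.544244
  t = 2.0000: CF_t = 30.000000, DF = 0.905304, PV = 27.159128
  t = 3.0000: CF_t = 30.000000, DF = 0.861374, PV = 25.841226
  t = 4.0000: CF_t = 30.000000, DF = 0.819576, PV = 24.587275
  t = 5.0000: CF_t = 1030.000000, DF = 0.779806, PV = 803.199898
Price P = sum_t PV_t = 909.331770
Convexity numerator sum_t t*(t + 1/m) * CF_t / (1+y/m)^(m*t + 2):
  t = 1.0000: term = 51.682451
  t = 2.0000: term = 147.523647
  t = 3.0000: term = 280.730061
  t = 4.0000: term = 445.179292
  t = 5.0000: term = 21814.208873
Convexity = (1/P) * sum = 22739.324324 / 909.331770 = 25.006631


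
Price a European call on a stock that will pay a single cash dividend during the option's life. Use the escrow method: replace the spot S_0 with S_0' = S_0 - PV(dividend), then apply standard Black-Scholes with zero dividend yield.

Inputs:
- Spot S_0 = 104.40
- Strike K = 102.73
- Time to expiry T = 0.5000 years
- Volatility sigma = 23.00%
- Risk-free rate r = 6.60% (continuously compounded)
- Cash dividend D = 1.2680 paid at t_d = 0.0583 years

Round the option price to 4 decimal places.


PV(D) = D * exp(-r * t_d) = 1.2680 * 0.99615959 = 1.26313036
S_0' = S_0 - PV(D) = 104.4000 - 1.26313036 = 103.13686964
d1 = (ln(S_0'/K) + (r + sigma^2/2)*T) / (sigma*sqrt(T)) = 0.30853067
d2 = d1 - sigma*sqrt(T) = 0.14589611
exp(-rT) = 0.96753856
N(d1) = 0.62116072; N(d2) = 0.55799830
C = S_0' * N(d1) - K * exp(-rT) * N(d2) = 103.13686964 * 0.62116072 - 102.7300 * 0.96753856 * 0.55799830 = 8.6022

Answer: Price = 8.6022


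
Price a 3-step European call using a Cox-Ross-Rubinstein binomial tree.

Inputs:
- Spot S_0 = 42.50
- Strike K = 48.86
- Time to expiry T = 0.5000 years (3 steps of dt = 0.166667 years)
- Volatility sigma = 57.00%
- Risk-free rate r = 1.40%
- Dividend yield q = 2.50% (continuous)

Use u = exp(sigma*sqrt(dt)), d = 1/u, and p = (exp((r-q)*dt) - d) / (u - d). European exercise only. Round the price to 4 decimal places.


dt = T/N = 0.166667
u = exp(sigma*sqrt(dt)) = 1.262005; d = 1/u = 0.792390
p = (exp((r-q)*dt) - d) / (u - d) = 0.438185
Discount per step: exp(-r*dt) = 0.997669
Stock lattice S(k, i) with i counting down-moves:
  k=0: S(0,0) = 42.5000
  k=1: S(1,0) = 53.6352; S(1,1) = 33.6766
  k=2: S(2,0) = 67.6879; S(2,1) = 42.5000; S(2,2) = 26.6850
  k=3: S(3,0) = 85.4224; S(3,1) = 53.6352; S(3,2) = 33.6766; S(3,3) = 21.1449
Terminal payoffs V(N, i) = max(S_T - K, 0):
  V(3,0) = 36.562425; V(3,1) = 4.775202; V(3,2) = 0.000000; V(3,3) = 0.000000
Backward induction: V(k, i) = exp(-r*dt) * [p * V(k+1, i) + (1-p) * V(k+1, i+1)].
  V(2,0) = exp(-r*dt) * [p*36.562425 + (1-p)*4.775202] = 18.660307
  V(2,1) = exp(-r*dt) * [p*4.775202 + (1-p)*0.000000] = 2.087547
  V(2,2) = exp(-r*dt) * [p*0.000000 + (1-p)*0.000000] = 0.000000
  V(1,0) = exp(-r*dt) * [p*18.660307 + (1-p)*2.087547] = 9.327698
  V(1,1) = exp(-r*dt) * [p*2.087547 + (1-p)*0.000000] = 0.912601
  V(0,0) = exp(-r*dt) * [p*9.327698 + (1-p)*0.912601] = 4.589253

Answer: Price = V(0,0) = 4.5893


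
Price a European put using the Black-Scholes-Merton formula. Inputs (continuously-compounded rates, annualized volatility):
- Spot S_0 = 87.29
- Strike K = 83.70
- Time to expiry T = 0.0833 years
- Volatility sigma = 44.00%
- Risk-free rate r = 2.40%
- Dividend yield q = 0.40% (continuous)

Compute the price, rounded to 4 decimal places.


Answer: Price = 2.7121

Derivation:
d1 = (ln(S/K) + (r - q + 0.5*sigma^2) * T) / (sigma * sqrt(T)) = 0.40732103
d2 = d1 - sigma * sqrt(T) = 0.28032938
exp(-rT) = 0.99800280; exp(-qT) = 0.99966686
P = K * exp(-rT) * N(-d2) - S_0 * exp(-qT) * N(-d1)
N(-d1) = 0.34188611; N(-d2) = 0.38961241
P = 83.7000 * 0.99800280 * 0.38961241 - 87.2900 * 0.99966686 * 0.34188611 = 2.7121
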